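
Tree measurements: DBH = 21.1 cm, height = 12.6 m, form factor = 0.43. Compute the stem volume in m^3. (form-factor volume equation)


Formula: V = pi * (DBH/200)^2 * H * ff
Radius = DBH/200 = 21.1/200 = 0.1055 m
Radius^2 = 0.1055^2 = 0.01113025 m^2
V = pi * 0.01113025 * 12.6 * 0.43
V = 0.189 m^3

0.189


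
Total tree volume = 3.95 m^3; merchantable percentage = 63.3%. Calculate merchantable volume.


Formula: MV = V_total * (merchantable_pct / 100)
Merchantable fraction = 63.3% / 100 = 0.633
MV = 3.95 m^3 * 0.633 = 2.5 m^3

2.5


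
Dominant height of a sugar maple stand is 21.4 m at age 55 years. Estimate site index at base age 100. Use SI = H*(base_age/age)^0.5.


Formula: SI = H_dom * (base_age / age)^0.5
Age ratio = 100 / 55 = 1.81818
sqrt(age_ratio) = 1.3484
SI = 21.4 * 1.3484 = 28.9 m

28.9


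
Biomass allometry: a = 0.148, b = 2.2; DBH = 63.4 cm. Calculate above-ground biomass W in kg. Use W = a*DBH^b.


Formula: W = a * DBH^b  (allometric power law)
DBH^b = 63.4^2.2 = 9217.1439
W = 0.148 * 9217.1439 = 1364.1 kg

1364.1


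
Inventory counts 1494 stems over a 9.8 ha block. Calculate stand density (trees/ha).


Formula: Stand Density = N_trees / Area_ha
Density = 1494 trees / 9.8 ha
Density = 152 trees/ha

152


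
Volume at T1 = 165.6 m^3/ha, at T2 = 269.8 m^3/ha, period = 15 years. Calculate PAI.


Formula: PAI = (V_T2 - V_T1) / (T2 - T1)
Volume increment = 269.8 - 165.6 = 104.2 m^3/ha
PAI = 104.2 / 15 = 6.95 m^3/ha/year

6.95


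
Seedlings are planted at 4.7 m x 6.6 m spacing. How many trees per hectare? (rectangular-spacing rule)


Formula: TPH = 10000 m^2/ha / (spacing_x * spacing_y)
Area per tree = 4.7 m * 6.6 m = 31.02 m^2
TPH = 10000 / 31.02 = 322 trees/ha

322


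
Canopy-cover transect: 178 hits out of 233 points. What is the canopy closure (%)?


Formula: Canopy closure = covered points / total points * 100
Closure = 178 / 233 * 100
Closure = 0.7639 * 100 = 76.4%

76.4


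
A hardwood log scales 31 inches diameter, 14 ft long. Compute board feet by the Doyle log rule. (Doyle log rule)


Doyle: BF = (D - 4)^2 * L / 16
Adjusted diameter = 31 - 4 = 27 in
(D-4)^2 = 27^2 = 729
BF = 729 * 14 / 16 = 638 BF

638


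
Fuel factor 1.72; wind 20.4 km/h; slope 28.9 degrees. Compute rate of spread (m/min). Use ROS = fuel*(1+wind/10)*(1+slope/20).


Formula: ROS = fuel * (1 + wind/10) * (1 + slope/20)
Wind factor = 1 + 20.4/10 = 3.04
Slope factor = 1 + 28.9/20 = 2.445
ROS = 1.72 * 3.04 * 2.445 = 12.78 m/min

12.78


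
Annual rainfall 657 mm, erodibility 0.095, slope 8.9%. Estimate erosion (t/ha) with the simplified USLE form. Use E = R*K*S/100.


Formula: E = R * K * S / 100  (simplified USLE)
R * K = 657 * 0.095 = 62.415
E = 62.415 * 8.9 / 100 = 5.55 t/ha

5.55


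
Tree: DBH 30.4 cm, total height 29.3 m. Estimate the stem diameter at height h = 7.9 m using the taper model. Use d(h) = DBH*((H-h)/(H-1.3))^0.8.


Taper: d(h) = DBH * ((H - h) / (H - 1.3))^0.8
Numerator = H - h = 29.3 - 7.9 = 21.4 m
Denominator = H - 1.3 = 29.3 - 1.3 = 28.0 m
Ratio = 21.4 / 28.0 = 0.76429
d = 30.4 * 0.76429^0.8 = 24.5 cm

24.5


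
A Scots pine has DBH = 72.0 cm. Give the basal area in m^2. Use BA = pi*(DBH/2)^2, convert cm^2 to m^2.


Formula: BA = pi * (DBH/2)^2 / 10000  (cm^2 to m^2)
Radius = DBH/2 = 72.0/2 = 36.0 cm
BA = pi * 36.0^2 / 10000
   = 4071.5041 cm^2 / 10000
   = 0.4072 m^2

0.4072


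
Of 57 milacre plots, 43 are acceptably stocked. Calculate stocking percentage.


Formula: Stocking % = stocked plots / total plots * 100
Stocking = 43 / 57 * 100
Stocking = 0.7544 * 100 = 75.4%

75.4


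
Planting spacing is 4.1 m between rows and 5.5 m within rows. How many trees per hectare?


Formula: TPH = 10000 m^2/ha / (spacing_x * spacing_y)
Area per tree = 4.1 m * 5.5 m = 22.55 m^2
TPH = 10000 / 22.55 = 443 trees/ha

443


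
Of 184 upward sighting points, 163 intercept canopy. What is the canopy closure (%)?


Formula: Canopy closure = covered points / total points * 100
Closure = 163 / 184 * 100
Closure = 0.8859 * 100 = 88.6%

88.6


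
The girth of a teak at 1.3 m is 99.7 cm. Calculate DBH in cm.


Formula: DBH = C / pi
DBH = 99.7 / pi
pi = 3.14159...
DBH = 31.7 cm

31.7


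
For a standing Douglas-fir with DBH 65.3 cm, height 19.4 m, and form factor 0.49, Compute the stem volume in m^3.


Formula: V = pi * (DBH/200)^2 * H * ff
Radius = DBH/200 = 65.3/200 = 0.3265 m
Radius^2 = 0.3265^2 = 0.10660225 m^2
V = pi * 0.10660225 * 19.4 * 0.49
V = 3.184 m^3

3.184


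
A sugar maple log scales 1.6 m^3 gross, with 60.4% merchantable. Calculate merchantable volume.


Formula: MV = V_total * (merchantable_pct / 100)
Merchantable fraction = 60.4% / 100 = 0.604
MV = 1.6 m^3 * 0.604 = 0.966 m^3

0.966


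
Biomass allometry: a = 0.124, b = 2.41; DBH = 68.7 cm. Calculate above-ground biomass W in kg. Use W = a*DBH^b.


Formula: W = a * DBH^b  (allometric power law)
DBH^b = 68.7^2.41 = 26734.1103
W = 0.124 * 26734.1103 = 3315.0 kg

3315.0


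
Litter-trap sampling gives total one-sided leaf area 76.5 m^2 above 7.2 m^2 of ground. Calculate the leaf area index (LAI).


Formula: LAI = total leaf area / ground area  (dimensionless)
LAI = 76.5 m^2 / 7.2 m^2
LAI = 10.63

10.63


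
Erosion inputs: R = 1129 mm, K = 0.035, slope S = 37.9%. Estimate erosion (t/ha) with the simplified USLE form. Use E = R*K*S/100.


Formula: E = R * K * S / 100  (simplified USLE)
R * K = 1129 * 0.035 = 39.515
E = 39.515 * 37.9 / 100 = 14.98 t/ha

14.98


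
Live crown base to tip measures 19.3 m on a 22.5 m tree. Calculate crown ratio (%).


Formula: Crown Ratio = (Crown Length / Total Height) * 100
CR = (19.3 m / 22.5 m) * 100
CR = 0.8578 * 100 = 85.8%

85.8


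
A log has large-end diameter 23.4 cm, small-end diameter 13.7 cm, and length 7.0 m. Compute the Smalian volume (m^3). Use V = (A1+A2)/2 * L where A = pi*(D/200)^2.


Smalian: V = (A1 + A2)/2 * L,  A = pi*(D/200)^2
A1 = pi*(23.4/200)^2 = 0.043005 m^2
A2 = pi*(13.7/200)^2 = 0.014741 m^2
V = (0.043005+0.014741)/2*7.0 = 0.2021 m^3

0.2021


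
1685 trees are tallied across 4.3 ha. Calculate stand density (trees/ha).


Formula: Stand Density = N_trees / Area_ha
Density = 1685 trees / 4.3 ha
Density = 392 trees/ha

392


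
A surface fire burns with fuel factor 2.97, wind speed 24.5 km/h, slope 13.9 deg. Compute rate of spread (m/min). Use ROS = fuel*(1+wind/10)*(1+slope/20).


Formula: ROS = fuel * (1 + wind/10) * (1 + slope/20)
Wind factor = 1 + 24.5/10 = 3.45
Slope factor = 1 + 13.9/20 = 1.695
ROS = 2.97 * 3.45 * 1.695 = 17.37 m/min

17.37


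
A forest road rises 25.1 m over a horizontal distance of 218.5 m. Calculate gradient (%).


Formula: Gradient = rise / run * 100
Gradient = 25.1 / 218.5 * 100 = 11.5%

11.5


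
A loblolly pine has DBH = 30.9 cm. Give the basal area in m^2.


Formula: BA = pi * (DBH/2)^2 / 10000  (cm^2 to m^2)
Radius = DBH/2 = 30.9/2 = 15.45 cm
BA = pi * 15.45^2 / 10000
   = 749.906 cm^2 / 10000
   = 0.075 m^2

0.075


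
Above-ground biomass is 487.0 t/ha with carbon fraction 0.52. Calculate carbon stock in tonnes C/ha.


Formula: Carbon Stock = Biomass * Carbon Fraction
C = 487.0 t/ha * 0.52
C = 253.2 t C/ha

253.2


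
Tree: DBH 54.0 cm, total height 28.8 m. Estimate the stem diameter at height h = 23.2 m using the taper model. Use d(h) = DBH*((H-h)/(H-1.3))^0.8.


Taper: d(h) = DBH * ((H - h) / (H - 1.3))^0.8
Numerator = H - h = 28.8 - 23.2 = 5.6 m
Denominator = H - 1.3 = 28.8 - 1.3 = 27.5 m
Ratio = 5.6 / 27.5 = 0.20364
d = 54.0 * 0.20364^0.8 = 15.1 cm

15.1


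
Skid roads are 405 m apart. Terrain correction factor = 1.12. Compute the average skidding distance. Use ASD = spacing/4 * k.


Formula: ASD = (spacing / 4) * correction
Uncorrected distance = spacing / 4 = 405 / 4 = 101.25 m
ASD = 101.25 * 1.12 = 113 m

113


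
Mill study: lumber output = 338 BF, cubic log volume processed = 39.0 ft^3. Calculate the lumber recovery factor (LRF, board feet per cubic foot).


Formula: LRF = Lumber Output (BF) / Log Input (ft^3)
LRF = 338 BF / 39.0 ft^3
LRF = 8.67 BF/ft^3

8.67


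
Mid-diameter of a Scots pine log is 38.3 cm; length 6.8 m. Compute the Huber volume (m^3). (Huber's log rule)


Huber: V = Am * L,  Am = pi*(Dm/200)^2
Am = pi*(38.3/200)^2 = 0.115209 m^2
V = 0.115209*6.8 = 0.7834 m^3

0.7834


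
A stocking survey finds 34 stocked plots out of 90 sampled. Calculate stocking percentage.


Formula: Stocking % = stocked plots / total plots * 100
Stocking = 34 / 90 * 100
Stocking = 0.3778 * 100 = 37.8%

37.8


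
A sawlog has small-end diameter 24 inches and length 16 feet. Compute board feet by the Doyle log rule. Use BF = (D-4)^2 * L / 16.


Doyle: BF = (D - 4)^2 * L / 16
Adjusted diameter = 24 - 4 = 20 in
(D-4)^2 = 20^2 = 400
BF = 400 * 16 / 16 = 400 BF

400


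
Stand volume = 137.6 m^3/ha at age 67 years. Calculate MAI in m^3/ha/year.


Formula: MAI = Total Volume / Stand Age
MAI = 137.6 m^3/ha / 67 years
MAI = 2.05 m^3/ha/year

2.05


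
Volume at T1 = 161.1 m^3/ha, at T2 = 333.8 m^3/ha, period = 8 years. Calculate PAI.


Formula: PAI = (V_T2 - V_T1) / (T2 - T1)
Volume increment = 333.8 - 161.1 = 172.7 m^3/ha
PAI = 172.7 / 8 = 21.59 m^3/ha/year

21.59


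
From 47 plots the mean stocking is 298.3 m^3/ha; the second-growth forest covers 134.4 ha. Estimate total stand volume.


Formula: Total Volume = Mean Volume per ha * Total Area
Total Volume = 298.3 m^3/ha * 134.4 ha
Total Volume = 40092 m^3

40092


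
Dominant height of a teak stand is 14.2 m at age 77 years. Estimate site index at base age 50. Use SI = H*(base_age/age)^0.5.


Formula: SI = H_dom * (base_age / age)^0.5
Age ratio = 50 / 77 = 0.64935
sqrt(age_ratio) = 0.80582
SI = 14.2 * 0.80582 = 11.4 m

11.4


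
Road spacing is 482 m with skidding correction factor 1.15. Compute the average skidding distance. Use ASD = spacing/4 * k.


Formula: ASD = (spacing / 4) * correction
Uncorrected distance = spacing / 4 = 482 / 4 = 120.5 m
ASD = 120.5 * 1.15 = 139 m

139


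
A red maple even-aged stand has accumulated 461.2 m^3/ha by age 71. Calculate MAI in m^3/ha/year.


Formula: MAI = Total Volume / Stand Age
MAI = 461.2 m^3/ha / 71 years
MAI = 6.5 m^3/ha/year

6.5


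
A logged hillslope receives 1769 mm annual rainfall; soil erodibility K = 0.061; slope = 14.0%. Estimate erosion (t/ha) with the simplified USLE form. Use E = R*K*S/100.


Formula: E = R * K * S / 100  (simplified USLE)
R * K = 1769 * 0.061 = 107.909
E = 107.909 * 14.0 / 100 = 15.11 t/ha

15.11


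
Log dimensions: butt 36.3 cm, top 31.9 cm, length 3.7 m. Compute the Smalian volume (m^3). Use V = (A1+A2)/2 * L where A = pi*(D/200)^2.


Smalian: V = (A1 + A2)/2 * L,  A = pi*(D/200)^2
A1 = pi*(36.3/200)^2 = 0.103491 m^2
A2 = pi*(31.9/200)^2 = 0.079923 m^2
V = (0.103491+0.079923)/2*3.7 = 0.3393 m^3

0.3393


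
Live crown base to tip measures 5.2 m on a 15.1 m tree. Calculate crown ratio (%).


Formula: Crown Ratio = (Crown Length / Total Height) * 100
CR = (5.2 m / 15.1 m) * 100
CR = 0.3444 * 100 = 34.4%

34.4


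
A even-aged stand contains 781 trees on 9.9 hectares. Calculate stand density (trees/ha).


Formula: Stand Density = N_trees / Area_ha
Density = 781 trees / 9.9 ha
Density = 79 trees/ha

79


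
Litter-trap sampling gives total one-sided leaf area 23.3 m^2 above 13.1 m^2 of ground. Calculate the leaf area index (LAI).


Formula: LAI = total leaf area / ground area  (dimensionless)
LAI = 23.3 m^2 / 13.1 m^2
LAI = 1.78

1.78


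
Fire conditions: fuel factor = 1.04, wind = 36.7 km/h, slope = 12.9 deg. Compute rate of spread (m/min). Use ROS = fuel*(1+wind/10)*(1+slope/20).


Formula: ROS = fuel * (1 + wind/10) * (1 + slope/20)
Wind factor = 1 + 36.7/10 = 4.67
Slope factor = 1 + 12.9/20 = 1.645
ROS = 1.04 * 4.67 * 1.645 = 7.99 m/min

7.99


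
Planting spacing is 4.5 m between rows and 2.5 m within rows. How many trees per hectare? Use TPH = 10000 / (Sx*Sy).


Formula: TPH = 10000 m^2/ha / (spacing_x * spacing_y)
Area per tree = 4.5 m * 2.5 m = 11.25 m^2
TPH = 10000 / 11.25 = 889 trees/ha

889


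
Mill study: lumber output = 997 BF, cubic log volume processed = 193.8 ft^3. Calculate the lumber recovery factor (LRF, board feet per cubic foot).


Formula: LRF = Lumber Output (BF) / Log Input (ft^3)
LRF = 997 BF / 193.8 ft^3
LRF = 5.14 BF/ft^3

5.14


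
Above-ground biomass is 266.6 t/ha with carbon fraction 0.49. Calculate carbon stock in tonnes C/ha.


Formula: Carbon Stock = Biomass * Carbon Fraction
C = 266.6 t/ha * 0.49
C = 130.6 t C/ha

130.6


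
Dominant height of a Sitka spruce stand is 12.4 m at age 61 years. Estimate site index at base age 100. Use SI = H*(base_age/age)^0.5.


Formula: SI = H_dom * (base_age / age)^0.5
Age ratio = 100 / 61 = 1.63934
sqrt(age_ratio) = 1.28037
SI = 12.4 * 1.28037 = 15.9 m

15.9


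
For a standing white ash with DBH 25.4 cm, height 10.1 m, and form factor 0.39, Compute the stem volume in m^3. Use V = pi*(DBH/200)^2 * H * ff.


Formula: V = pi * (DBH/200)^2 * H * ff
Radius = DBH/200 = 25.4/200 = 0.127 m
Radius^2 = 0.127^2 = 0.016129 m^2
V = pi * 0.016129 * 10.1 * 0.39
V = 0.2 m^3

0.2


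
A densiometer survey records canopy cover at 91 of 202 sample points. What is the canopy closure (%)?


Formula: Canopy closure = covered points / total points * 100
Closure = 91 / 202 * 100
Closure = 0.4505 * 100 = 45.0%

45.0


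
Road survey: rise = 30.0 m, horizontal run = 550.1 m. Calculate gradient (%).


Formula: Gradient = rise / run * 100
Gradient = 30.0 / 550.1 * 100 = 5.5%

5.5


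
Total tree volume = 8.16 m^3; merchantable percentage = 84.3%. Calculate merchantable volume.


Formula: MV = V_total * (merchantable_pct / 100)
Merchantable fraction = 84.3% / 100 = 0.843
MV = 8.16 m^3 * 0.843 = 6.879 m^3

6.879


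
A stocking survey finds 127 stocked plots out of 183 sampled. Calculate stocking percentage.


Formula: Stocking % = stocked plots / total plots * 100
Stocking = 127 / 183 * 100
Stocking = 0.694 * 100 = 69.4%

69.4


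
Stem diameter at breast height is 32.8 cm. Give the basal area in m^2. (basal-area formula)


Formula: BA = pi * (DBH/2)^2 / 10000  (cm^2 to m^2)
Radius = DBH/2 = 32.8/2 = 16.4 cm
BA = pi * 16.4^2 / 10000
   = 844.9628 cm^2 / 10000
   = 0.0845 m^2

0.0845


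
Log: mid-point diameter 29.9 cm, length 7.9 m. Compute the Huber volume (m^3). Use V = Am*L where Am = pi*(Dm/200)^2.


Huber: V = Am * L,  Am = pi*(Dm/200)^2
Am = pi*(29.9/200)^2 = 0.070215 m^2
V = 0.070215*7.9 = 0.5547 m^3

0.5547


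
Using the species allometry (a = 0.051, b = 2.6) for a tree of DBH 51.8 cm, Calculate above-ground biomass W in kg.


Formula: W = a * DBH^b  (allometric power law)
DBH^b = 51.8^2.6 = 28658.7587
W = 0.051 * 28658.7587 = 1461.6 kg

1461.6


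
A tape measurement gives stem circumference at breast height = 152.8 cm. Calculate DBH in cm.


Formula: DBH = C / pi
DBH = 152.8 / pi
pi = 3.14159...
DBH = 48.6 cm

48.6


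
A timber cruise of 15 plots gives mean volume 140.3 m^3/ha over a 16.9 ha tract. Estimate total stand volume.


Formula: Total Volume = Mean Volume per ha * Total Area
Total Volume = 140.3 m^3/ha * 16.9 ha
Total Volume = 2371 m^3

2371


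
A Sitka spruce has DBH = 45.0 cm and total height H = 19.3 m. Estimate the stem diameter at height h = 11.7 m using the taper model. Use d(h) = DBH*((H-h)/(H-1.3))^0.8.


Taper: d(h) = DBH * ((H - h) / (H - 1.3))^0.8
Numerator = H - h = 19.3 - 11.7 = 7.6 m
Denominator = H - 1.3 = 19.3 - 1.3 = 18.0 m
Ratio = 7.6 / 18.0 = 0.42222
d = 45.0 * 0.42222^0.8 = 22.6 cm

22.6


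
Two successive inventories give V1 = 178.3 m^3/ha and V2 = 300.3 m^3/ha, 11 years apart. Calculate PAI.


Formula: PAI = (V_T2 - V_T1) / (T2 - T1)
Volume increment = 300.3 - 178.3 = 122.0 m^3/ha
PAI = 122.0 / 11 = 11.09 m^3/ha/year

11.09


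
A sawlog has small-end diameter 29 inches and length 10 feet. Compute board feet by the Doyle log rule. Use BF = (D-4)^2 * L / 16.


Doyle: BF = (D - 4)^2 * L / 16
Adjusted diameter = 29 - 4 = 25 in
(D-4)^2 = 25^2 = 625
BF = 625 * 10 / 16 = 391 BF

391


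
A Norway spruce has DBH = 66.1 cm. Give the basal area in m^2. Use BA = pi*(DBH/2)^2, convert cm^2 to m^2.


Formula: BA = pi * (DBH/2)^2 / 10000  (cm^2 to m^2)
Radius = DBH/2 = 66.1/2 = 33.05 cm
BA = pi * 33.05^2 / 10000
   = 3431.5695 cm^2 / 10000
   = 0.3432 m^2

0.3432


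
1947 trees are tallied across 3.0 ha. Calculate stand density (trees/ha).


Formula: Stand Density = N_trees / Area_ha
Density = 1947 trees / 3.0 ha
Density = 649 trees/ha

649


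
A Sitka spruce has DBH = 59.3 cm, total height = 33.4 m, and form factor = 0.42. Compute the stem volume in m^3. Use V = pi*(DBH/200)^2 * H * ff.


Formula: V = pi * (DBH/200)^2 * H * ff
Radius = DBH/200 = 59.3/200 = 0.2965 m
Radius^2 = 0.2965^2 = 0.08791225 m^2
V = pi * 0.08791225 * 33.4 * 0.42
V = 3.874 m^3

3.874


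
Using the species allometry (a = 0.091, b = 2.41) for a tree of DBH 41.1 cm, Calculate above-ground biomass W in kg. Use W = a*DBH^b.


Formula: W = a * DBH^b  (allometric power law)
DBH^b = 41.1^2.41 = 7751.0188
W = 0.091 * 7751.0188 = 705.3 kg

705.3


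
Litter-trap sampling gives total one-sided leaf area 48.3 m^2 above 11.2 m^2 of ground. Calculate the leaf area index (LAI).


Formula: LAI = total leaf area / ground area  (dimensionless)
LAI = 48.3 m^2 / 11.2 m^2
LAI = 4.31

4.31


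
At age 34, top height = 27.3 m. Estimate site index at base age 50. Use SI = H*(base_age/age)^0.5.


Formula: SI = H_dom * (base_age / age)^0.5
Age ratio = 50 / 34 = 1.47059
sqrt(age_ratio) = 1.21268
SI = 27.3 * 1.21268 = 33.1 m

33.1


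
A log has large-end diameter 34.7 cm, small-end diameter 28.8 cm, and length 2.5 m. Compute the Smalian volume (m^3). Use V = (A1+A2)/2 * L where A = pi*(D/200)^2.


Smalian: V = (A1 + A2)/2 * L,  A = pi*(D/200)^2
A1 = pi*(34.7/200)^2 = 0.094569 m^2
A2 = pi*(28.8/200)^2 = 0.065144 m^2
V = (0.094569+0.065144)/2*2.5 = 0.1996 m^3

0.1996


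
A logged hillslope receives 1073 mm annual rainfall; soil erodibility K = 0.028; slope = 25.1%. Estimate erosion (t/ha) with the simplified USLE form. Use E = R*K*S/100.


Formula: E = R * K * S / 100  (simplified USLE)
R * K = 1073 * 0.028 = 30.044
E = 30.044 * 25.1 / 100 = 7.54 t/ha

7.54


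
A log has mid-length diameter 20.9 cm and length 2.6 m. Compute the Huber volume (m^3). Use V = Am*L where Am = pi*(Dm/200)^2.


Huber: V = Am * L,  Am = pi*(Dm/200)^2
Am = pi*(20.9/200)^2 = 0.034307 m^2
V = 0.034307*2.6 = 0.0892 m^3

0.0892


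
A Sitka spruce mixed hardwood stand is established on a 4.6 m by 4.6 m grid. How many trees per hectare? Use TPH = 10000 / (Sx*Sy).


Formula: TPH = 10000 m^2/ha / (spacing_x * spacing_y)
Area per tree = 4.6 m * 4.6 m = 21.16 m^2
TPH = 10000 / 21.16 = 473 trees/ha

473


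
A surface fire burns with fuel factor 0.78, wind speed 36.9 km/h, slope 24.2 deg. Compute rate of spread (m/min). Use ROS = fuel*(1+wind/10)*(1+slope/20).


Formula: ROS = fuel * (1 + wind/10) * (1 + slope/20)
Wind factor = 1 + 36.9/10 = 4.69
Slope factor = 1 + 24.2/20 = 2.21
ROS = 0.78 * 4.69 * 2.21 = 8.08 m/min

8.08


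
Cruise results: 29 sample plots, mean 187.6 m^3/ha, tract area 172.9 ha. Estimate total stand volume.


Formula: Total Volume = Mean Volume per ha * Total Area
Total Volume = 187.6 m^3/ha * 172.9 ha
Total Volume = 32436 m^3

32436


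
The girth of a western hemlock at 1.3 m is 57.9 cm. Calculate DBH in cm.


Formula: DBH = C / pi
DBH = 57.9 / pi
pi = 3.14159...
DBH = 18.4 cm

18.4


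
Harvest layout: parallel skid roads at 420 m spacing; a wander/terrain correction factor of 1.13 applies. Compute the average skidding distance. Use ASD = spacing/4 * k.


Formula: ASD = (spacing / 4) * correction
Uncorrected distance = spacing / 4 = 420 / 4 = 105 m
ASD = 105 * 1.13 = 119 m

119


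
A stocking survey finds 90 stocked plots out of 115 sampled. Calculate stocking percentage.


Formula: Stocking % = stocked plots / total plots * 100
Stocking = 90 / 115 * 100
Stocking = 0.7826 * 100 = 78.3%

78.3


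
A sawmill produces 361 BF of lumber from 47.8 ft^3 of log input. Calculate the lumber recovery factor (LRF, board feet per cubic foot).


Formula: LRF = Lumber Output (BF) / Log Input (ft^3)
LRF = 361 BF / 47.8 ft^3
LRF = 7.55 BF/ft^3

7.55


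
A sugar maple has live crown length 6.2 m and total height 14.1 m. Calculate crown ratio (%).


Formula: Crown Ratio = (Crown Length / Total Height) * 100
CR = (6.2 m / 14.1 m) * 100
CR = 0.4397 * 100 = 44.0%

44.0


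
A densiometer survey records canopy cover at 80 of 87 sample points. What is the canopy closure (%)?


Formula: Canopy closure = covered points / total points * 100
Closure = 80 / 87 * 100
Closure = 0.9195 * 100 = 92.0%

92.0


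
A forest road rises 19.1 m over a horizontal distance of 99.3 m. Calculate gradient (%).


Formula: Gradient = rise / run * 100
Gradient = 19.1 / 99.3 * 100 = 19.2%

19.2


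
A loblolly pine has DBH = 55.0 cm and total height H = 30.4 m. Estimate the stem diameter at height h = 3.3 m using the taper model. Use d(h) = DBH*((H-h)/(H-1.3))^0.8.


Taper: d(h) = DBH * ((H - h) / (H - 1.3))^0.8
Numerator = H - h = 30.4 - 3.3 = 27.1 m
Denominator = H - 1.3 = 30.4 - 1.3 = 29.1 m
Ratio = 27.1 / 29.1 = 0.93127
d = 55.0 * 0.93127^0.8 = 52.0 cm

52.0


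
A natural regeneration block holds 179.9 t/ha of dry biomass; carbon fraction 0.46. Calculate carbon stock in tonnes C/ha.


Formula: Carbon Stock = Biomass * Carbon Fraction
C = 179.9 t/ha * 0.46
C = 82.8 t C/ha

82.8


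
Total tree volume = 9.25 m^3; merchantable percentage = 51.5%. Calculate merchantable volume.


Formula: MV = V_total * (merchantable_pct / 100)
Merchantable fraction = 51.5% / 100 = 0.515
MV = 9.25 m^3 * 0.515 = 4.764 m^3

4.764


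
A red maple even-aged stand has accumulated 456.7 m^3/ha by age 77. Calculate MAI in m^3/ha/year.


Formula: MAI = Total Volume / Stand Age
MAI = 456.7 m^3/ha / 77 years
MAI = 5.93 m^3/ha/year

5.93


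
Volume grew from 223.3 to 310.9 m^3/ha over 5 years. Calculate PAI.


Formula: PAI = (V_T2 - V_T1) / (T2 - T1)
Volume increment = 310.9 - 223.3 = 87.6 m^3/ha
PAI = 87.6 / 5 = 17.52 m^3/ha/year

17.52


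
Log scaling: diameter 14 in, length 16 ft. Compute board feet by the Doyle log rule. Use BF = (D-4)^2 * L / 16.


Doyle: BF = (D - 4)^2 * L / 16
Adjusted diameter = 14 - 4 = 10 in
(D-4)^2 = 10^2 = 100
BF = 100 * 16 / 16 = 100 BF

100


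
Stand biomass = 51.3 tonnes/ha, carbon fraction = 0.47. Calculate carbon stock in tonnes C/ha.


Formula: Carbon Stock = Biomass * Carbon Fraction
C = 51.3 t/ha * 0.47
C = 24.1 t C/ha

24.1


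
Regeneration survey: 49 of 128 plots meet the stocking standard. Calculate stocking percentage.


Formula: Stocking % = stocked plots / total plots * 100
Stocking = 49 / 128 * 100
Stocking = 0.3828 * 100 = 38.3%

38.3


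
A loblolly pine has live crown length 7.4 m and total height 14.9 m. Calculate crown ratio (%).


Formula: Crown Ratio = (Crown Length / Total Height) * 100
CR = (7.4 m / 14.9 m) * 100
CR = 0.4966 * 100 = 49.7%

49.7


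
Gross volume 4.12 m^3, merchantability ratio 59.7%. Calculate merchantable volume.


Formula: MV = V_total * (merchantable_pct / 100)
Merchantable fraction = 59.7% / 100 = 0.597
MV = 4.12 m^3 * 0.597 = 2.46 m^3

2.46


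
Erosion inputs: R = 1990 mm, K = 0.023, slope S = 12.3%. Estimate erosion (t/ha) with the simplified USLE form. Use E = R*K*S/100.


Formula: E = R * K * S / 100  (simplified USLE)
R * K = 1990 * 0.023 = 45.77
E = 45.77 * 12.3 / 100 = 5.63 t/ha

5.63


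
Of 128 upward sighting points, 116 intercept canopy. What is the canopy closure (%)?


Formula: Canopy closure = covered points / total points * 100
Closure = 116 / 128 * 100
Closure = 0.9062 * 100 = 90.6%

90.6


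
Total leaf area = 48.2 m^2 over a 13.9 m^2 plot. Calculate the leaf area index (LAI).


Formula: LAI = total leaf area / ground area  (dimensionless)
LAI = 48.2 m^2 / 13.9 m^2
LAI = 3.47

3.47


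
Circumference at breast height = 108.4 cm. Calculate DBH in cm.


Formula: DBH = C / pi
DBH = 108.4 / pi
pi = 3.14159...
DBH = 34.5 cm

34.5


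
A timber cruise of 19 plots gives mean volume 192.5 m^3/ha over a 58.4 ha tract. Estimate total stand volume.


Formula: Total Volume = Mean Volume per ha * Total Area
Total Volume = 192.5 m^3/ha * 58.4 ha
Total Volume = 11242 m^3

11242


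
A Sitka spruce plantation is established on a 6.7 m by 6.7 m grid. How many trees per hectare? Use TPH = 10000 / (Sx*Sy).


Formula: TPH = 10000 m^2/ha / (spacing_x * spacing_y)
Area per tree = 6.7 m * 6.7 m = 44.89 m^2
TPH = 10000 / 44.89 = 223 trees/ha

223


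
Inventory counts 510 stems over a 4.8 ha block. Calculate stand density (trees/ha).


Formula: Stand Density = N_trees / Area_ha
Density = 510 trees / 4.8 ha
Density = 106 trees/ha

106


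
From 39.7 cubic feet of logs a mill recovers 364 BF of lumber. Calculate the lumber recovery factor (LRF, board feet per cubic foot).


Formula: LRF = Lumber Output (BF) / Log Input (ft^3)
LRF = 364 BF / 39.7 ft^3
LRF = 9.17 BF/ft^3

9.17


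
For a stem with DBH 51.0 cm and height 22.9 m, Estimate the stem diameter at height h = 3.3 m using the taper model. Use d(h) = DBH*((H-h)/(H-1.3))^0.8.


Taper: d(h) = DBH * ((H - h) / (H - 1.3))^0.8
Numerator = H - h = 22.9 - 3.3 = 19.6 m
Denominator = H - 1.3 = 22.9 - 1.3 = 21.6 m
Ratio = 19.6 / 21.6 = 0.90741
d = 51.0 * 0.90741^0.8 = 47.2 cm

47.2


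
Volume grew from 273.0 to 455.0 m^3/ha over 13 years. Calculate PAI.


Formula: PAI = (V_T2 - V_T1) / (T2 - T1)
Volume increment = 455.0 - 273.0 = 182.0 m^3/ha
PAI = 182.0 / 13 = 14.0 m^3/ha/year

14.0


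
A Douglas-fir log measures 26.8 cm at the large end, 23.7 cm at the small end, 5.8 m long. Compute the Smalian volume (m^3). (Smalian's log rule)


Smalian: V = (A1 + A2)/2 * L,  A = pi*(D/200)^2
A1 = pi*(26.8/200)^2 = 0.05641 m^2
A2 = pi*(23.7/200)^2 = 0.044115 m^2
V = (0.05641+0.044115)/2*5.8 = 0.2915 m^3

0.2915


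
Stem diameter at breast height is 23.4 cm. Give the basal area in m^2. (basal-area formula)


Formula: BA = pi * (DBH/2)^2 / 10000  (cm^2 to m^2)
Radius = DBH/2 = 23.4/2 = 11.7 cm
BA = pi * 11.7^2 / 10000
   = 430.0526 cm^2 / 10000
   = 0.043 m^2

0.043


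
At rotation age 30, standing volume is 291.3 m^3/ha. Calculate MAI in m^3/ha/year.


Formula: MAI = Total Volume / Stand Age
MAI = 291.3 m^3/ha / 30 years
MAI = 9.71 m^3/ha/year

9.71


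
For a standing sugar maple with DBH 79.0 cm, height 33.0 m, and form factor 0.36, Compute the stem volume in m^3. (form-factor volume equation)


Formula: V = pi * (DBH/200)^2 * H * ff
Radius = DBH/200 = 79.0/200 = 0.395 m
Radius^2 = 0.395^2 = 0.156025 m^2
V = pi * 0.156025 * 33.0 * 0.36
V = 5.823 m^3

5.823


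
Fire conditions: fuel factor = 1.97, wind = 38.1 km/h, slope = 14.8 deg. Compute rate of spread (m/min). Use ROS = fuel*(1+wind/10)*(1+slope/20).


Formula: ROS = fuel * (1 + wind/10) * (1 + slope/20)
Wind factor = 1 + 38.1/10 = 4.81
Slope factor = 1 + 14.8/20 = 1.74
ROS = 1.97 * 4.81 * 1.74 = 16.49 m/min

16.49


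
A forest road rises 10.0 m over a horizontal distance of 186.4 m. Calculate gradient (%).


Formula: Gradient = rise / run * 100
Gradient = 10.0 / 186.4 * 100 = 5.4%

5.4


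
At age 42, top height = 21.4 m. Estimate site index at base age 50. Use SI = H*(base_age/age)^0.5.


Formula: SI = H_dom * (base_age / age)^0.5
Age ratio = 50 / 42 = 1.19048
sqrt(age_ratio) = 1.09109
SI = 21.4 * 1.09109 = 23.3 m

23.3


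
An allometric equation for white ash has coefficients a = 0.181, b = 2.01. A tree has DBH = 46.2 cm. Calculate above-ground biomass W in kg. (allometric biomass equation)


Formula: W = a * DBH^b  (allometric power law)
DBH^b = 46.2^2.01 = 2217.8408
W = 0.181 * 2217.8408 = 401.4 kg

401.4


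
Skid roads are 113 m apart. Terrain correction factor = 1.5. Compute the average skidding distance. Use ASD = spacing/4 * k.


Formula: ASD = (spacing / 4) * correction
Uncorrected distance = spacing / 4 = 113 / 4 = 28.25 m
ASD = 28.25 * 1.5 = 42 m

42


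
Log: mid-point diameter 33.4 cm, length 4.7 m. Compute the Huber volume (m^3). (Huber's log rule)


Huber: V = Am * L,  Am = pi*(Dm/200)^2
Am = pi*(33.4/200)^2 = 0.087616 m^2
V = 0.087616*4.7 = 0.4118 m^3

0.4118


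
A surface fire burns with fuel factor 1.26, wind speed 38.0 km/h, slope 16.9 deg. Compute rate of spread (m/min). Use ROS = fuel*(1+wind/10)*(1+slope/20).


Formula: ROS = fuel * (1 + wind/10) * (1 + slope/20)
Wind factor = 1 + 38.0/10 = 4.8
Slope factor = 1 + 16.9/20 = 1.845
ROS = 1.26 * 4.8 * 1.845 = 11.16 m/min

11.16


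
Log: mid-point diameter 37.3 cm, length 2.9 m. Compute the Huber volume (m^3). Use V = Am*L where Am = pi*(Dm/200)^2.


Huber: V = Am * L,  Am = pi*(Dm/200)^2
Am = pi*(37.3/200)^2 = 0.109272 m^2
V = 0.109272*2.9 = 0.3169 m^3

0.3169


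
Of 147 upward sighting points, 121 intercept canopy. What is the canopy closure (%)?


Formula: Canopy closure = covered points / total points * 100
Closure = 121 / 147 * 100
Closure = 0.8231 * 100 = 82.3%

82.3


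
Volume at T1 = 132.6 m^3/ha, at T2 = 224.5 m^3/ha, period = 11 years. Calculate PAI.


Formula: PAI = (V_T2 - V_T1) / (T2 - T1)
Volume increment = 224.5 - 132.6 = 91.9 m^3/ha
PAI = 91.9 / 11 = 8.35 m^3/ha/year

8.35


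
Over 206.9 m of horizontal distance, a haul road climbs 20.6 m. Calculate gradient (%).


Formula: Gradient = rise / run * 100
Gradient = 20.6 / 206.9 * 100 = 10.0%

10.0


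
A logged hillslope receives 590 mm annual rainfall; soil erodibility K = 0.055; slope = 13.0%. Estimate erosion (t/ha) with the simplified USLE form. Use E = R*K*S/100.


Formula: E = R * K * S / 100  (simplified USLE)
R * K = 590 * 0.055 = 32.45
E = 32.45 * 13.0 / 100 = 4.22 t/ha

4.22


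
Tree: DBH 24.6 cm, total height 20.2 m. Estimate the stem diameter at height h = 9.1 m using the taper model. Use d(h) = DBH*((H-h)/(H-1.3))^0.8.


Taper: d(h) = DBH * ((H - h) / (H - 1.3))^0.8
Numerator = H - h = 20.2 - 9.1 = 11.1 m
Denominator = H - 1.3 = 20.2 - 1.3 = 18.9 m
Ratio = 11.1 / 18.9 = 0.5873
d = 24.6 * 0.5873^0.8 = 16.1 cm

16.1


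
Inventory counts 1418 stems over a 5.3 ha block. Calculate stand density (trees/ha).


Formula: Stand Density = N_trees / Area_ha
Density = 1418 trees / 5.3 ha
Density = 268 trees/ha

268


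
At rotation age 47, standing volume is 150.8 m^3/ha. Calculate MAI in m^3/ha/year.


Formula: MAI = Total Volume / Stand Age
MAI = 150.8 m^3/ha / 47 years
MAI = 3.21 m^3/ha/year

3.21


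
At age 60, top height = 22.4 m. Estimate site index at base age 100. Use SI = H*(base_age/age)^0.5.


Formula: SI = H_dom * (base_age / age)^0.5
Age ratio = 100 / 60 = 1.66667
sqrt(age_ratio) = 1.29099
SI = 22.4 * 1.29099 = 28.9 m

28.9


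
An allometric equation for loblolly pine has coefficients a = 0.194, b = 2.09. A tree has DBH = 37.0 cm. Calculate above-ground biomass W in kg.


Formula: W = a * DBH^b  (allometric power law)
DBH^b = 37.0^2.09 = 1894.705
W = 0.194 * 1894.705 = 367.6 kg

367.6


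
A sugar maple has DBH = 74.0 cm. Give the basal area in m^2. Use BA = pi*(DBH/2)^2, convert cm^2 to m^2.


Formula: BA = pi * (DBH/2)^2 / 10000  (cm^2 to m^2)
Radius = DBH/2 = 74.0/2 = 37.0 cm
BA = pi * 37.0^2 / 10000
   = 4300.8403 cm^2 / 10000
   = 0.4301 m^2

0.4301


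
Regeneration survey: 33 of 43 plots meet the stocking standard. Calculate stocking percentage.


Formula: Stocking % = stocked plots / total plots * 100
Stocking = 33 / 43 * 100
Stocking = 0.7674 * 100 = 76.7%

76.7


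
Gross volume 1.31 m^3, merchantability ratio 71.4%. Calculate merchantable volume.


Formula: MV = V_total * (merchantable_pct / 100)
Merchantable fraction = 71.4% / 100 = 0.714
MV = 1.31 m^3 * 0.714 = 0.935 m^3

0.935


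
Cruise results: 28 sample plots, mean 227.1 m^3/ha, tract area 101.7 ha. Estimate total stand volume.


Formula: Total Volume = Mean Volume per ha * Total Area
Total Volume = 227.1 m^3/ha * 101.7 ha
Total Volume = 23096 m^3

23096


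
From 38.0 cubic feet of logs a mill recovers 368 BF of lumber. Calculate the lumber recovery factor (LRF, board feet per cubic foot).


Formula: LRF = Lumber Output (BF) / Log Input (ft^3)
LRF = 368 BF / 38.0 ft^3
LRF = 9.68 BF/ft^3

9.68


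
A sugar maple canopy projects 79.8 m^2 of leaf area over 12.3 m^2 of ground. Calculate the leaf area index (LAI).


Formula: LAI = total leaf area / ground area  (dimensionless)
LAI = 79.8 m^2 / 12.3 m^2
LAI = 6.49

6.49


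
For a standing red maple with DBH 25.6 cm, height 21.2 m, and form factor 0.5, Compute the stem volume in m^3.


Formula: V = pi * (DBH/200)^2 * H * ff
Radius = DBH/200 = 25.6/200 = 0.128 m
Radius^2 = 0.128^2 = 0.016384 m^2
V = pi * 0.016384 * 21.2 * 0.5
V = 0.546 m^3

0.546


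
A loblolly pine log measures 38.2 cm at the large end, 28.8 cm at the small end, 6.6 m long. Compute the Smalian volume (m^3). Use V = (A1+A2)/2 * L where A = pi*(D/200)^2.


Smalian: V = (A1 + A2)/2 * L,  A = pi*(D/200)^2
A1 = pi*(38.2/200)^2 = 0.114608 m^2
A2 = pi*(28.8/200)^2 = 0.065144 m^2
V = (0.114608+0.065144)/2*6.6 = 0.5932 m^3

0.5932


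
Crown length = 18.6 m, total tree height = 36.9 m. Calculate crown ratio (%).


Formula: Crown Ratio = (Crown Length / Total Height) * 100
CR = (18.6 m / 36.9 m) * 100
CR = 0.5041 * 100 = 50.4%

50.4


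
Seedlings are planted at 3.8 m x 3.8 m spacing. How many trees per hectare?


Formula: TPH = 10000 m^2/ha / (spacing_x * spacing_y)
Area per tree = 3.8 m * 3.8 m = 14.44 m^2
TPH = 10000 / 14.44 = 693 trees/ha

693


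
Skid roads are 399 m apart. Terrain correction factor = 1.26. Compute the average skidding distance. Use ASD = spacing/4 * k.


Formula: ASD = (spacing / 4) * correction
Uncorrected distance = spacing / 4 = 399 / 4 = 99.75 m
ASD = 99.75 * 1.26 = 126 m

126


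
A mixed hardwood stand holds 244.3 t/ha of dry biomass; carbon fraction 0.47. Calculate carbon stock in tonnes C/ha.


Formula: Carbon Stock = Biomass * Carbon Fraction
C = 244.3 t/ha * 0.47
C = 114.8 t C/ha

114.8


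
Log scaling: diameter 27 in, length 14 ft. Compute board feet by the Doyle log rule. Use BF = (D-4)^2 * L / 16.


Doyle: BF = (D - 4)^2 * L / 16
Adjusted diameter = 27 - 4 = 23 in
(D-4)^2 = 23^2 = 529
BF = 529 * 14 / 16 = 463 BF

463


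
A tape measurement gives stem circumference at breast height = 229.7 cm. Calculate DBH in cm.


Formula: DBH = C / pi
DBH = 229.7 / pi
pi = 3.14159...
DBH = 73.1 cm

73.1


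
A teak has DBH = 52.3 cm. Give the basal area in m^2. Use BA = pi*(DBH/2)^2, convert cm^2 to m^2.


Formula: BA = pi * (DBH/2)^2 / 10000  (cm^2 to m^2)
Radius = DBH/2 = 52.3/2 = 26.15 cm
BA = pi * 26.15^2 / 10000
   = 2148.2917 cm^2 / 10000
   = 0.2148 m^2

0.2148


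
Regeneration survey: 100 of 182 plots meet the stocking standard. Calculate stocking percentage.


Formula: Stocking % = stocked plots / total plots * 100
Stocking = 100 / 182 * 100
Stocking = 0.5495 * 100 = 54.9%

54.9


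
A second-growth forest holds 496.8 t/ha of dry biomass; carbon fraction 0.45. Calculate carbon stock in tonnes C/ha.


Formula: Carbon Stock = Biomass * Carbon Fraction
C = 496.8 t/ha * 0.45
C = 223.6 t C/ha

223.6


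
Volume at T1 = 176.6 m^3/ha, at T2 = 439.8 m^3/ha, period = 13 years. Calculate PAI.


Formula: PAI = (V_T2 - V_T1) / (T2 - T1)
Volume increment = 439.8 - 176.6 = 263.2 m^3/ha
PAI = 263.2 / 13 = 20.25 m^3/ha/year

20.25


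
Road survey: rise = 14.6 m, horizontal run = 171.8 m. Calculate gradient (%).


Formula: Gradient = rise / run * 100
Gradient = 14.6 / 171.8 * 100 = 8.5%

8.5


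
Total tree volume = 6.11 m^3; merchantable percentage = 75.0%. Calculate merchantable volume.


Formula: MV = V_total * (merchantable_pct / 100)
Merchantable fraction = 75.0% / 100 = 0.75
MV = 6.11 m^3 * 0.75 = 4.583 m^3

4.583


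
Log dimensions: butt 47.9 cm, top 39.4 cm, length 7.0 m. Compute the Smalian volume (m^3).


Smalian: V = (A1 + A2)/2 * L,  A = pi*(D/200)^2
A1 = pi*(47.9/200)^2 = 0.180203 m^2
A2 = pi*(39.4/200)^2 = 0.121922 m^2
V = (0.180203+0.121922)/2*7.0 = 1.0574 m^3

1.0574


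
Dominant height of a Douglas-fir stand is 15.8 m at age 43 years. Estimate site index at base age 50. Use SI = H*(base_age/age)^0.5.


Formula: SI = H_dom * (base_age / age)^0.5
Age ratio = 50 / 43 = 1.16279
sqrt(age_ratio) = 1.07833
SI = 15.8 * 1.07833 = 17.0 m

17.0


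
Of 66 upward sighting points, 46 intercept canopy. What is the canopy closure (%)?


Formula: Canopy closure = covered points / total points * 100
Closure = 46 / 66 * 100
Closure = 0.697 * 100 = 69.7%

69.7


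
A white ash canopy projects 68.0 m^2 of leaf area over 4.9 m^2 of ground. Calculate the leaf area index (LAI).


Formula: LAI = total leaf area / ground area  (dimensionless)
LAI = 68.0 m^2 / 4.9 m^2
LAI = 13.88

13.88


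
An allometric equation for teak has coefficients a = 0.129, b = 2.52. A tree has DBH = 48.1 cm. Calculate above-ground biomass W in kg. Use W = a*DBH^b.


Formula: W = a * DBH^b  (allometric power law)
DBH^b = 48.1^2.52 = 17338.2632
W = 0.129 * 17338.2632 = 2236.6 kg

2236.6


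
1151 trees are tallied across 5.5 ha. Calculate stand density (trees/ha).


Formula: Stand Density = N_trees / Area_ha
Density = 1151 trees / 5.5 ha
Density = 209 trees/ha

209


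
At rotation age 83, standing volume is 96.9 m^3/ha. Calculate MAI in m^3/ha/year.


Formula: MAI = Total Volume / Stand Age
MAI = 96.9 m^3/ha / 83 years
MAI = 1.17 m^3/ha/year

1.17


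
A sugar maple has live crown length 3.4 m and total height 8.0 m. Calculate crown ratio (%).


Formula: Crown Ratio = (Crown Length / Total Height) * 100
CR = (3.4 m / 8.0 m) * 100
CR = 0.425 * 100 = 42.5%

42.5


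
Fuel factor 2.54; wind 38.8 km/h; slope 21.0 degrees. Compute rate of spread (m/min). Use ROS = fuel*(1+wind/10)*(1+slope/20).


Formula: ROS = fuel * (1 + wind/10) * (1 + slope/20)
Wind factor = 1 + 38.8/10 = 4.88
Slope factor = 1 + 21.0/20 = 2.05
ROS = 2.54 * 4.88 * 2.05 = 25.41 m/min

25.41


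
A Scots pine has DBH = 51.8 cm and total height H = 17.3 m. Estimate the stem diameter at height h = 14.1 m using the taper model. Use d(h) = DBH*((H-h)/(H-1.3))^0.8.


Taper: d(h) = DBH * ((H - h) / (H - 1.3))^0.8
Numerator = H - h = 17.3 - 14.1 = 3.2 m
Denominator = H - 1.3 = 17.3 - 1.3 = 16.0 m
Ratio = 3.2 / 16.0 = 0.2
d = 51.8 * 0.2^0.8 = 14.3 cm

14.3


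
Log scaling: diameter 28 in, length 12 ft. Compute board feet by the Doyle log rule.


Doyle: BF = (D - 4)^2 * L / 16
Adjusted diameter = 28 - 4 = 24 in
(D-4)^2 = 24^2 = 576
BF = 576 * 12 / 16 = 432 BF

432


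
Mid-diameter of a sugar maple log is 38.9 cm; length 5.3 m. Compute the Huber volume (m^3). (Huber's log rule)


Huber: V = Am * L,  Am = pi*(Dm/200)^2
Am = pi*(38.9/200)^2 = 0.118847 m^2
V = 0.118847*5.3 = 0.6299 m^3

0.6299


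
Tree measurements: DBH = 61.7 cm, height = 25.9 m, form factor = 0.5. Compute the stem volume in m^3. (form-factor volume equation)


Formula: V = pi * (DBH/200)^2 * H * ff
Radius = DBH/200 = 61.7/200 = 0.3085 m
Radius^2 = 0.3085^2 = 0.09517225 m^2
V = pi * 0.09517225 * 25.9 * 0.5
V = 3.872 m^3

3.872


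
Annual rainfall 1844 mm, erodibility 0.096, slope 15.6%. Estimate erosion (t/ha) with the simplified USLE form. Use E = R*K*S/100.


Formula: E = R * K * S / 100  (simplified USLE)
R * K = 1844 * 0.096 = 177.024
E = 177.024 * 15.6 / 100 = 27.62 t/ha

27.62


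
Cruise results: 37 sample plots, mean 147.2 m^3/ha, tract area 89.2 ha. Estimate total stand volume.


Formula: Total Volume = Mean Volume per ha * Total Area
Total Volume = 147.2 m^3/ha * 89.2 ha
Total Volume = 13130 m^3

13130
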